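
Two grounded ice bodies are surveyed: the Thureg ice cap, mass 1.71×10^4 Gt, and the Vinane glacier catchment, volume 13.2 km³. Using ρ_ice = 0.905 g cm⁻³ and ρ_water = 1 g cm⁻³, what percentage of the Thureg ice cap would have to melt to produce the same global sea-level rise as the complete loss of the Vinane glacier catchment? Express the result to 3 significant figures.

≈ 0.0699 %

Equal sea-level rise means equal mass of meltwater, i.e. equal mass of ice lost.
Ice mass of Vinane: 1.195×10^13 kg; ice mass of Thureg: 1.710×10^16 kg.
Fraction required = 1.195×10^13 / 1.710×10^16 = 6.99×10^-4 → 0.0699 %.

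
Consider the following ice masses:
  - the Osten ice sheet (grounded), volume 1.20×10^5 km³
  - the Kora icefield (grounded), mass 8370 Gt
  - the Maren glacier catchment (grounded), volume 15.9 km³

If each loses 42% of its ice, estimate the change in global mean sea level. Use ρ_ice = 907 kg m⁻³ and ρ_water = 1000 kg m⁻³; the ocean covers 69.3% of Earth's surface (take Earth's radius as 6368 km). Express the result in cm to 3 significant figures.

≈ 13.9 cm

Osten: 0.42 × 1.20×10^5 km³ × (907/1000) = 4.571×10^4 km³ of water.
Kora: 0.42 × 8370 Gt = 3.515×10^15 kg; dividing by ρ_w = 1000 kg m⁻³ gives 3.515×10^12 m³ of water.
Maren: 0.42 × 15.9 km³ × (907/1000) = 6.057 km³ of water.
Total added water ≈ 4.923×10^13 m³ over 3.53×10^14 m² → Δh = 0.139 m = 13.9 cm.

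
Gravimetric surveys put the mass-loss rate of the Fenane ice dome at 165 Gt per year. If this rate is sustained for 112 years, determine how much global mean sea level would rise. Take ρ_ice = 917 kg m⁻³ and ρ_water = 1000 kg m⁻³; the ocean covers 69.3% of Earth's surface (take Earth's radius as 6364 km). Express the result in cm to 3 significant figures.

≈ 5.24 cm

Total mass lost = 165 Gt/yr × 112 yr = 1.848×10^4 Gt = 1.848×10^16 kg.
ρ_w = 1000 kg m⁻³, so water volume = 1.848×10^16 / 1000 = 1.848×10^13 m³.
Δh = 1.848×10^13 / 3.53×10^14 = 0.0524 m = 5.24 cm.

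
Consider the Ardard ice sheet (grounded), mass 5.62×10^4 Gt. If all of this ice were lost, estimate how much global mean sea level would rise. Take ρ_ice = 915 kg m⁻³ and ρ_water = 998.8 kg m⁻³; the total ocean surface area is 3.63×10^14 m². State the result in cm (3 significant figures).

≈ 15.5 cm

Ardard: 5.62×10^4 Gt = 5.620×10^16 kg; dividing by ρ_w = 998.8 kg m⁻³ gives 5.627×10^13 m³ of water.
Spread over 3.63×10^14 m² of ocean, Δh = 5.627×10^13 / 3.63×10^14 = 0.155 m = 15.5 cm.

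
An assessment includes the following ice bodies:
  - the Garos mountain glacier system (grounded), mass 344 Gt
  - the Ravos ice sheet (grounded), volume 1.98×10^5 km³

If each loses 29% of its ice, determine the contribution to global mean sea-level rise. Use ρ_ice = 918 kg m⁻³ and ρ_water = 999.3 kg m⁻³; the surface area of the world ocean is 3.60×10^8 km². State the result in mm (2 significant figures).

≈ 150 mm

Garos: 0.29 × 344 Gt = 9.976×10^13 kg; dividing by ρ_w = 999.3 kg m⁻³ gives 9.983×10^10 m³ of water.
Ravos: 0.29 × 1.98×10^5 km³ × (918/999.3) = 5.275×10^4 km³ of water.
Total added water ≈ 5.285×10^13 m³ over 3.60×10^14 m² → Δh = 0.147 m = 150 mm.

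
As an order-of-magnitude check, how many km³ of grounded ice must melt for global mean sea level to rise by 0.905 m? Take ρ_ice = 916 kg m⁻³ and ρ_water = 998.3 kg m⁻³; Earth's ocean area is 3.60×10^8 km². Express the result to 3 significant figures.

Required water volume = Δh × A = 0.905 m × 3.60×10^14 m² = 3.258×10^14 m³ = 3.258×10^5 km³.
Ice volume = water volume × ρ_w/ρ_ice = 3.258×10^5 × 998.3/916 = 3.55×10^5 km³.

≈ 3.55×10^5 km³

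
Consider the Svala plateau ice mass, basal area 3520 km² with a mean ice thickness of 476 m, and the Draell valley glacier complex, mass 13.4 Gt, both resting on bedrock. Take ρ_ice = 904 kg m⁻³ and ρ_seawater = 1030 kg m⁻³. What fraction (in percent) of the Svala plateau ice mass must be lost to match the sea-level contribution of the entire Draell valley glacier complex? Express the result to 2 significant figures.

≈ 0.88 %

Equal sea-level rise means equal mass of meltwater, i.e. equal mass of ice lost.
Ice mass of Draell: 1.340×10^13 kg; ice mass of Svala: 1.515×10^15 kg.
Fraction required = 1.340×10^13 / 1.515×10^15 = 8.85×10^-3 → 0.88 %.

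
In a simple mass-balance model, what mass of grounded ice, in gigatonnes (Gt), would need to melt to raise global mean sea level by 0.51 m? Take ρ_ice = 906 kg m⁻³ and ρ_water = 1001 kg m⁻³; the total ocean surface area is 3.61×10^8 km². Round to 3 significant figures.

≈ 1.84×10^5 Gt

Required water volume = Δh × A = 0.51 m × 3.61×10^14 m² = 1.841×10^14 m³.
ρ_w = 1001 kg m⁻³, so the mass of water = 1.841×10^14 m³ × 1001 kg m⁻³ = 1.843×10^17 kg = 1.84×10^5 Gt (and the same mass of ice, by conservation).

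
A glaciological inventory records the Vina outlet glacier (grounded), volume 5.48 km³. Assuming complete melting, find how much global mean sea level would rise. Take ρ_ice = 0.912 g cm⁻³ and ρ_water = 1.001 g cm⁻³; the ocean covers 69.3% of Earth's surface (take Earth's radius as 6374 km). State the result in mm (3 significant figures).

Vina: 5.48 km³ × (912/1001) = 4.993 km³ of water.
Spread over 3.54×10^14 m² of ocean, Δh = 4.993×10^9 / 3.54×10^14 = 1.41×10^-5 m = 0.0141 mm.

≈ 0.0141 mm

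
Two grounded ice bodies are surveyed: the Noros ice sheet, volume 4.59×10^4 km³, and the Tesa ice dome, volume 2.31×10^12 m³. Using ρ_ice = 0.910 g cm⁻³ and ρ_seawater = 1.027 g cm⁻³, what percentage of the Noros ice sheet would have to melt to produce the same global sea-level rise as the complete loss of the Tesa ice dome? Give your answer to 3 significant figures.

≈ 5.03 %

Equal sea-level rise means equal mass of meltwater, i.e. equal mass of ice lost.
Ice mass of Tesa: 2.102×10^15 kg; ice mass of Noros: 4.177×10^16 kg.
Fraction required = 2.102×10^15 / 4.177×10^16 = 0.0503 → 5.03 %.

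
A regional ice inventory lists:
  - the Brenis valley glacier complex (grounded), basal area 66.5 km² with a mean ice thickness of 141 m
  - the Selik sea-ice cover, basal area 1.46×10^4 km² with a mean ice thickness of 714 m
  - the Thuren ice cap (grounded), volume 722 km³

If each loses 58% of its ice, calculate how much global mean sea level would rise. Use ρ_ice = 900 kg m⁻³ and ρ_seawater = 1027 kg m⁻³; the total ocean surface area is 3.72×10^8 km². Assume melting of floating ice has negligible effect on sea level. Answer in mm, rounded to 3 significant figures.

≈ 0.999 mm

Brenis: ice volume = 66.5 km² × 141 m = 9.377 km³; 0.58 × 9.377 × (900/1027) = 4.766 km³ of water.
The Selik sea-ice cover is floating and already displaces its own weight of water, so its melt adds essentially nothing to sea level.
Thuren: 0.58 × 722 km³ × (900/1027) = 367.0 km³ of water.
Total added water ≈ 3.717×10^11 m³ over 3.72×10^14 m² → Δh = 9.99×10^-4 m = 0.999 mm.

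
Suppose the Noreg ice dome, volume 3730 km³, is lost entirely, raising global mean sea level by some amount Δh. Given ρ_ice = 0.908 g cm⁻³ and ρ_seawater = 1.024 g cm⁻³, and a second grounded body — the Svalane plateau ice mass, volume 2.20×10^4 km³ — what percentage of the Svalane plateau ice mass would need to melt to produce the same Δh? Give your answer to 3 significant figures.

≈ 17.0 %

Equal sea-level rise means equal mass of meltwater, i.e. equal mass of ice lost.
Ice mass of Noreg: 3.387×10^15 kg; ice mass of Svalane: 1.998×10^16 kg.
Fraction required = 3.387×10^15 / 1.998×10^16 = 0.170 → 17.0 %.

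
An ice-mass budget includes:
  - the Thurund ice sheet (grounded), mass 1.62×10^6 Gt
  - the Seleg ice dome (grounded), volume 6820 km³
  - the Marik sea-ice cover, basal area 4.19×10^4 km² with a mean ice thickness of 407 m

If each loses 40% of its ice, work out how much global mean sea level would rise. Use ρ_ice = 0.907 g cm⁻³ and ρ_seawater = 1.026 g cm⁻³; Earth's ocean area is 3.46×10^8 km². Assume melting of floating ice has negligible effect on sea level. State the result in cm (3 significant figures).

≈ 183 cm

Thurund: 0.4 × 1.62×10^6 Gt = 6.480×10^17 kg; dividing by ρ_w = 1.026 g cm⁻³ = 1026 kg m⁻³ gives 6.316×10^14 m³ of water.
Seleg: 0.4 × 6820 km³ × (907/1026) = 2412 km³ of water.
The Marik sea-ice cover is floating and already displaces its own weight of water, so its melt adds essentially nothing to sea level.
Total added water ≈ 6.340×10^14 m³ over 3.46×10^14 m² → Δh = 1.83 m = 183 cm.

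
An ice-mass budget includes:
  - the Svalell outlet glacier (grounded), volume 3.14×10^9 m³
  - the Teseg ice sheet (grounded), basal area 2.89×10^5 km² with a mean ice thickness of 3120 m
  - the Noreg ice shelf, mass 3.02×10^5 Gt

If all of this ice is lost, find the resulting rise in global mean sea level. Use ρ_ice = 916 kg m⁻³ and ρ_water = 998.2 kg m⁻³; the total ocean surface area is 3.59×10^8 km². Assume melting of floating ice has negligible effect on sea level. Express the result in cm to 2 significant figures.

≈ 230 cm

Svalell: 3.14×10^9 m³ × (916/998.2) = 2.881×10^9 m³ of water.
Teseg: ice volume = 2.89×10^5 km² × 3120 m = 9.017×10^5 km³; 9.017×10^5 × (916/998.2) = 8.274×10^5 km³ of water.
The Noreg ice shelf is floating and already displaces its own weight of water, so its melt adds essentially nothing to sea level.
Total added water ≈ 8.274×10^14 m³ over 3.59×10^14 m² → Δh = 2.30 m = 230 cm.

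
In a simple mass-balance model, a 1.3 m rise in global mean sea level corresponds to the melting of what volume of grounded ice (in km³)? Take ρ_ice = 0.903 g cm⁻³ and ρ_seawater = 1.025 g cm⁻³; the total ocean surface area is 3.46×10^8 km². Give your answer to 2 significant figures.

Required water volume = Δh × A = 1.3 m × 3.46×10^14 m² = 4.498×10^14 m³ = 4.498×10^5 km³.
Ice volume = water volume × ρ_w/ρ_ice = 4.498×10^5 × 1025/903 = 5.1×10^5 km³.

≈ 5.1×10^5 km³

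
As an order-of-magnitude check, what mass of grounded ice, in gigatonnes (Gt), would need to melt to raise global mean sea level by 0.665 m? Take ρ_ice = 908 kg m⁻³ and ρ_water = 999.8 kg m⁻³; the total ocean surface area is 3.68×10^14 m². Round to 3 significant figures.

Required water volume = Δh × A = 0.665 m × 3.68×10^14 m² = 2.447×10^14 m³.
ρ_w = 999.8 kg m⁻³, so the mass of water = 2.447×10^14 m³ × 999.8 kg m⁻³ = 2.447×10^17 kg = 2.45×10^5 Gt (and the same mass of ice, by conservation).

≈ 2.45×10^5 Gt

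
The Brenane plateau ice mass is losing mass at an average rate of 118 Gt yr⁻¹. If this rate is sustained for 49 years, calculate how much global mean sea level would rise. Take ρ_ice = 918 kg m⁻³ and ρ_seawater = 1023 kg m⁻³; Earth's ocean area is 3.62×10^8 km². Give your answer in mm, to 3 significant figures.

≈ 15.6 mm

Total mass lost = 118 Gt/yr × 49 yr = 5782 Gt = 5.782×10^15 kg.
ρ_w = 1023 kg m⁻³, so water volume = 5.782×10^15 / 1023 = 5.652×10^12 m³.
Δh = 5.652×10^12 / 3.62×10^14 = 0.0156 m = 15.6 mm.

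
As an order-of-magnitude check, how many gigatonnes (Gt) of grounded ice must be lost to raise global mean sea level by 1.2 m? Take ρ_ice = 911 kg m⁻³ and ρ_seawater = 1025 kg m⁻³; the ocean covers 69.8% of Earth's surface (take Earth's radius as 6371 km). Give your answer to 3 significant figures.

Required water volume = Δh × A = 1.2 m × 3.56×10^14 m² = 4.272×10^14 m³.
ρ_w = 1025 kg m⁻³, so the mass of water = 4.272×10^14 m³ × 1025 kg m⁻³ = 4.379×10^17 kg = 4.38×10^5 Gt (and the same mass of ice, by conservation).

≈ 4.38×10^5 Gt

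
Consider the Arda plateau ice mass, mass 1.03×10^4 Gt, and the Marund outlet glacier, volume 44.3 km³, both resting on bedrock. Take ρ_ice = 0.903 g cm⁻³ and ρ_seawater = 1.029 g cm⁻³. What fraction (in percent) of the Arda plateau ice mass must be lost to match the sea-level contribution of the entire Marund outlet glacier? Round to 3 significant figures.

≈ 0.388 %

Equal sea-level rise means equal mass of meltwater, i.e. equal mass of ice lost.
Ice mass of Marund: 4.000×10^13 kg; ice mass of Arda: 1.030×10^16 kg.
Fraction required = 4.000×10^13 / 1.030×10^16 = 3.88×10^-3 → 0.388 %.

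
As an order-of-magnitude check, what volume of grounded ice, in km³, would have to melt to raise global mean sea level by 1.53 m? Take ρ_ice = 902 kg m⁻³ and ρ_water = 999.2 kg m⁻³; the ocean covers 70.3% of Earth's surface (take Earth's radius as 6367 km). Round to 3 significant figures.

≈ 6.07×10^5 km³

Required water volume = Δh × A = 1.53 m × 3.58×10^14 m² = 5.479×10^14 m³ = 5.479×10^5 km³.
Ice volume = water volume × ρ_w/ρ_ice = 5.479×10^5 × 999.2/902 = 6.07×10^5 km³.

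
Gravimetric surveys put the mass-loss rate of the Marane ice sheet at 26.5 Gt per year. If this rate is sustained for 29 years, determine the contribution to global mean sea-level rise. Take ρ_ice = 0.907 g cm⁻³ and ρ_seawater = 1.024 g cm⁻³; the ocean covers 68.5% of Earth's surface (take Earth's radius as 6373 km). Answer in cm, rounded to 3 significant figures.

≈ 0.215 cm

Total mass lost = 26.5 Gt/yr × 29 yr = 768.5 Gt = 7.685×10^14 kg.
ρ_w = 1.024 g cm⁻³ = 1024 kg m⁻³, so water volume = 7.685×10^14 / 1024 = 7.505×10^11 m³.
Δh = 7.505×10^11 / 3.50×10^14 = 2.15×10^-3 m = 0.215 cm.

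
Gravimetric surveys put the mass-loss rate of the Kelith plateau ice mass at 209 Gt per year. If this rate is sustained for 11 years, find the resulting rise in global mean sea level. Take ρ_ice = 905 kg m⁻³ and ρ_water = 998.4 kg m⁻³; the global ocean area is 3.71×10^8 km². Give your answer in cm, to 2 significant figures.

≈ 0.62 cm

Total mass lost = 209 Gt/yr × 11 yr = 2299 Gt = 2.299×10^15 kg.
ρ_w = 998.4 kg m⁻³, so water volume = 2.299×10^15 / 998.4 = 2.303×10^12 m³.
Δh = 2.303×10^12 / 3.71×10^14 = 6.21×10^-3 m = 0.62 cm.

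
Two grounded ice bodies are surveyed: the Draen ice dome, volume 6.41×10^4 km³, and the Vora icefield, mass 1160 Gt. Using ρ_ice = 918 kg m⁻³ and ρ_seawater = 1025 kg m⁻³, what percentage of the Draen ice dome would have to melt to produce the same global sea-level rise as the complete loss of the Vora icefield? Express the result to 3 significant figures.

Equal sea-level rise means equal mass of meltwater, i.e. equal mass of ice lost.
Ice mass of Vora: 1.160×10^15 kg; ice mass of Draen: 5.884×10^16 kg.
Fraction required = 1.160×10^15 / 5.884×10^16 = 0.0197 → 1.97 %.

≈ 1.97 %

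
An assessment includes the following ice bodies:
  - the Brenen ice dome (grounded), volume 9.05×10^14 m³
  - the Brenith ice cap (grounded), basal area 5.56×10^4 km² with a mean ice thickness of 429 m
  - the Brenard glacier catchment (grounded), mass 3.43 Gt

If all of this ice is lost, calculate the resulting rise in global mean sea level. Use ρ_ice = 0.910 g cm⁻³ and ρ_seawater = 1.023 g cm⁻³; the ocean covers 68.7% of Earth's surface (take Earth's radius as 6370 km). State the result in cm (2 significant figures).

≈ 240 cm

Brenen: 9.05×10^14 m³ × (910/1023) = 8.050×10^14 m³ of water.
Brenith: ice volume = 5.56×10^4 km² × 429 m = 2.385×10^4 km³; 2.385×10^4 × (910/1023) = 2.122×10^4 km³ of water.
Brenard: 3.43 Gt = 3.430×10^12 kg; dividing by ρ_w = 1.023 g cm⁻³ = 1023 kg m⁻³ gives 3.353×10^9 m³ of water.
Total added water ≈ 8.263×10^14 m³ over 3.50×10^14 m² → Δh = 2.36 m = 240 cm.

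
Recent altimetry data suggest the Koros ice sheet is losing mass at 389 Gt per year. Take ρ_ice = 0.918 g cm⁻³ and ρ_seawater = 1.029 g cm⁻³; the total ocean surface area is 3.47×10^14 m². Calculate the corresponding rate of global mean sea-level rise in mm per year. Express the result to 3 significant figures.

ρ_w = 1.029 g cm⁻³ = 1029 kg m⁻³. Annual water volume added = 389 Gt / ρ_w = 3.890×10^14 kg / 1029 kg m⁻³ = 3.780×10^11 m³.
Δh per year = 3.780×10^11 / 3.47×10^14 = 1.09×10^-3 m = 1.09 mm.

≈ 1.09 mm/yr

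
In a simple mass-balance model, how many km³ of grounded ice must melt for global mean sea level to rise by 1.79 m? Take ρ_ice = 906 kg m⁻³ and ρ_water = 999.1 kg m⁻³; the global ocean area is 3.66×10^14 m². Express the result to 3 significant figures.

≈ 7.22×10^5 km³

Required water volume = Δh × A = 1.79 m × 3.66×10^14 m² = 6.551×10^14 m³ = 6.551×10^5 km³.
Ice volume = water volume × ρ_w/ρ_ice = 6.551×10^5 × 999.1/906 = 7.22×10^5 km³.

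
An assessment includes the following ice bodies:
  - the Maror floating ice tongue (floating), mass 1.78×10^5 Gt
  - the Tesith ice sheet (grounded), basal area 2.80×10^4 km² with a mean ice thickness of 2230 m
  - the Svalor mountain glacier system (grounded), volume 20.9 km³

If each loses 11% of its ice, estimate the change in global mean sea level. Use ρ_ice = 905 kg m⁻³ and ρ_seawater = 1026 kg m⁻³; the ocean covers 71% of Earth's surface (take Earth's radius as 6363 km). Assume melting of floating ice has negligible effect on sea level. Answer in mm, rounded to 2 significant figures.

The Maror floating ice tongue is floating and already displaces its own weight of water, so its melt adds essentially nothing to sea level.
Tesith: ice volume = 2.80×10^4 km² × 2230 m = 6.244×10^4 km³; 0.11 × 6.244×10^4 × (905/1026) = 6058 km³ of water.
Svalor: 0.11 × 20.9 km³ × (905/1026) = 2.028 km³ of water.
Total added water ≈ 6.060×10^12 m³ over 3.61×10^14 m² → Δh = 0.0168 m = 17 mm.

≈ 17 mm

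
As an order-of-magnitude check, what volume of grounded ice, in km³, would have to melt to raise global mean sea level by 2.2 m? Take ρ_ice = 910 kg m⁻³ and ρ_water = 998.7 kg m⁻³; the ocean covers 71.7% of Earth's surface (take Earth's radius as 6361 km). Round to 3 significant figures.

Required water volume = Δh × A = 2.2 m × 3.65×10^14 m² = 8.021×10^14 m³ = 8.021×10^5 km³.
Ice volume = water volume × ρ_w/ρ_ice = 8.021×10^5 × 998.7/910 = 8.80×10^5 km³.

≈ 8.80×10^5 km³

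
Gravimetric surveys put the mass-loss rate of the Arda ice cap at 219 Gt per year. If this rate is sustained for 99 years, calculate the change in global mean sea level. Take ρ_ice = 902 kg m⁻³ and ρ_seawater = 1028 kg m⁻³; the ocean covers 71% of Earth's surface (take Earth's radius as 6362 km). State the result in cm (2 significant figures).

≈ 5.8 cm

Total mass lost = 219 Gt/yr × 99 yr = 2.168×10^4 Gt = 2.168×10^16 kg.
ρ_w = 1028 kg m⁻³, so water volume = 2.168×10^16 / 1028 = 2.109×10^13 m³.
Δh = 2.109×10^13 / 3.61×10^14 = 0.0584 m = 5.8 cm.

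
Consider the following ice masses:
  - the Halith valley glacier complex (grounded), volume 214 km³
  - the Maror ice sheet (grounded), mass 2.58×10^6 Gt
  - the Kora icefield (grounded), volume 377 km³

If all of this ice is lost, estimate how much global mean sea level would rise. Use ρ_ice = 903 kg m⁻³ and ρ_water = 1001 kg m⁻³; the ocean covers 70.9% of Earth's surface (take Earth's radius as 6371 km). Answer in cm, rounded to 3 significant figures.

Halith: 214 km³ × (903/1001) = 193.0 km³ of water.
Maror: 2.58×10^6 Gt = 2.580×10^18 kg; dividing by ρ_w = 1001 kg m⁻³ gives 2.577×10^15 m³ of water.
Kora: 377 km³ × (903/1001) = 340.1 km³ of water.
Total added water ≈ 2.578×10^15 m³ over 3.62×10^14 m² → Δh = 7.13 m = 713 cm.

≈ 713 cm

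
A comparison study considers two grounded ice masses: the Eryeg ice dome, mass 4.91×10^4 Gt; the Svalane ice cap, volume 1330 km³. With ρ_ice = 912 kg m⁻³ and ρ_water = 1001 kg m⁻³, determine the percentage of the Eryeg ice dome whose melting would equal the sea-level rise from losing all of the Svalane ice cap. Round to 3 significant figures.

≈ 2.47 %

Equal sea-level rise means equal mass of meltwater, i.e. equal mass of ice lost.
Ice mass of Svalane: 1.213×10^15 kg; ice mass of Eryeg: 4.910×10^16 kg.
Fraction required = 1.213×10^15 / 4.910×10^16 = 0.0247 → 2.47 %.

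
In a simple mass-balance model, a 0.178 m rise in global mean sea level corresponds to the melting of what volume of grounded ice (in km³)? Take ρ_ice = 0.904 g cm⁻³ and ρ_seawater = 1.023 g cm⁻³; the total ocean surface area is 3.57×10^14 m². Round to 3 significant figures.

≈ 7.19×10^4 km³

Required water volume = Δh × A = 0.178 m × 3.57×10^14 m² = 6.355×10^13 m³ = 6.355×10^4 km³.
Ice volume = water volume × ρ_w/ρ_ice = 6.355×10^4 × 1023/904 = 7.19×10^4 km³.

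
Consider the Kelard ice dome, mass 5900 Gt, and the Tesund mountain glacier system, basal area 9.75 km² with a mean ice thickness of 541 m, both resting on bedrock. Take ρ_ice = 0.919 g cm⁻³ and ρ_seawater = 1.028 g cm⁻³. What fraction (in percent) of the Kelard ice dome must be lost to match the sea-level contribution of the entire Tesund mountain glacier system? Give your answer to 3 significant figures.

≈ 0.0822 %

Equal sea-level rise means equal mass of meltwater, i.e. equal mass of ice lost.
Ice mass of Tesund: 4.847×10^12 kg; ice mass of Kelard: 5.900×10^15 kg.
Fraction required = 4.847×10^12 / 5.900×10^15 = 8.22×10^-4 → 0.0822 %.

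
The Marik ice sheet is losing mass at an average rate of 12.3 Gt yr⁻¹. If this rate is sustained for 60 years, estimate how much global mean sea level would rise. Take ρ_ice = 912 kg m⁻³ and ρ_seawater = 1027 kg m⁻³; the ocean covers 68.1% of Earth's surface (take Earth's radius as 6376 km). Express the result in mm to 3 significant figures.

≈ 2.07 mm

Total mass lost = 12.3 Gt/yr × 60 yr = 738.0 Gt = 7.380×10^14 kg.
ρ_w = 1027 kg m⁻³, so water volume = 7.380×10^14 / 1027 = 7.186×10^11 m³.
Δh = 7.186×10^11 / 3.48×10^14 = 2.07×10^-3 m = 2.07 mm.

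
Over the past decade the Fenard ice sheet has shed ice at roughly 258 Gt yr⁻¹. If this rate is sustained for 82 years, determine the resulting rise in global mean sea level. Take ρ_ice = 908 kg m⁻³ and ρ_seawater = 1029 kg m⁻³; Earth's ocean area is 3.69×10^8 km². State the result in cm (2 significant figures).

≈ 5.6 cm

Total mass lost = 258 Gt/yr × 82 yr = 2.116×10^4 Gt = 2.116×10^16 kg.
ρ_w = 1029 kg m⁻³, so water volume = 2.116×10^16 / 1029 = 2.056×10^13 m³.
Δh = 2.056×10^13 / 3.69×10^14 = 0.0557 m = 5.6 cm.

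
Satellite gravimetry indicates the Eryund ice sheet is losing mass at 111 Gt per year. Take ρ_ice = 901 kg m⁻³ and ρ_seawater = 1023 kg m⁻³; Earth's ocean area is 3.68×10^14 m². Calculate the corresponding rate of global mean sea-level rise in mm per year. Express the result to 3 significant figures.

≈ 0.295 mm/yr

ρ_w = 1023 kg m⁻³. Annual water volume added = 111 Gt / ρ_w = 1.110×10^14 kg / 1023 kg m⁻³ = 1.085×10^11 m³.
Δh per year = 1.085×10^11 / 3.68×10^14 = 2.95×10^-4 m = 0.295 mm.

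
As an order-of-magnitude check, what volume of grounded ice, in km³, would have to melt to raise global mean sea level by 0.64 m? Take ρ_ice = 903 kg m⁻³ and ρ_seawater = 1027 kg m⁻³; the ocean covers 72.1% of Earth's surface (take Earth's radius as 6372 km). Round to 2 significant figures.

Required water volume = Δh × A = 0.64 m × 3.68×10^14 m² = 2.354×10^14 m³ = 2.354×10^5 km³.
Ice volume = water volume × ρ_w/ρ_ice = 2.354×10^5 × 1027/903 = 2.7×10^5 km³.

≈ 2.7×10^5 km³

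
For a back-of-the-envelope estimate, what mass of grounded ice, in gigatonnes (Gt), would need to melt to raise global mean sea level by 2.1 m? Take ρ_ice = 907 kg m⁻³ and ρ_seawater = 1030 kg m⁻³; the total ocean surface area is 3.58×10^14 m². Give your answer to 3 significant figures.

Required water volume = Δh × A = 2.1 m × 3.58×10^14 m² = 7.518×10^14 m³.
ρ_w = 1030 kg m⁻³, so the mass of water = 7.518×10^14 m³ × 1030 kg m⁻³ = 7.744×10^17 kg = 7.74×10^5 Gt (and the same mass of ice, by conservation).

≈ 7.74×10^5 Gt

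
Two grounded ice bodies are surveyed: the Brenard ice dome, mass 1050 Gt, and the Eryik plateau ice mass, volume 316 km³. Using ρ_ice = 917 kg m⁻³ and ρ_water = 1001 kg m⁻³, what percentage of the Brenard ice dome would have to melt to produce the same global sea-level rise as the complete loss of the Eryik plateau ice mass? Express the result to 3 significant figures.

Equal sea-level rise means equal mass of meltwater, i.e. equal mass of ice lost.
Ice mass of Eryik: 2.898×10^14 kg; ice mass of Brenard: 1.050×10^15 kg.
Fraction required = 2.898×10^14 / 1.050×10^15 = 0.276 → 27.6 %.

≈ 27.6 %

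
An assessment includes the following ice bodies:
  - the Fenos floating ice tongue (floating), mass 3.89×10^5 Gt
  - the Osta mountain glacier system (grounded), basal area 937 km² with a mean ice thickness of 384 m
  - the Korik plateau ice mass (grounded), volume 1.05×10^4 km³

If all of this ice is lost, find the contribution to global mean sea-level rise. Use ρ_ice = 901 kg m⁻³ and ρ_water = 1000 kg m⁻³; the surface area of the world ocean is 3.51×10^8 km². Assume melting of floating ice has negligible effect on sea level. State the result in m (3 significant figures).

≈ 0.0279 m

The Fenos floating ice tongue is floating and already displaces its own weight of water, so its melt adds essentially nothing to sea level.
Osta: ice volume = 937 km² × 384 m = 359.8 km³; 359.8 × (901/1000) = 324.2 km³ of water.
Korik: 1.05×10^4 km³ × (901/1000) = 9460 km³ of water.
Total added water ≈ 9.785×10^12 m³ over 3.51×10^14 m² → Δh = 0.0279 m.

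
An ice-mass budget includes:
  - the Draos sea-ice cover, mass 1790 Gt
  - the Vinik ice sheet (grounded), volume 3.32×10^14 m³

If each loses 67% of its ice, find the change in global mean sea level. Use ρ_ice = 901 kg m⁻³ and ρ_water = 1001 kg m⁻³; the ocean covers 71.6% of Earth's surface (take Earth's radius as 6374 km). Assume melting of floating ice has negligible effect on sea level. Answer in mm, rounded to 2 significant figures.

The Draos sea-ice cover is floating and already displaces its own weight of water, so its melt adds essentially nothing to sea level.
Vinik: 0.67 × 3.32×10^14 m³ × (901/1001) = 2.002×10^14 m³ of water.
Total added water ≈ 2.002×10^14 m³ over 3.66×10^14 m² → Δh = 0.548 m = 550 mm.

≈ 550 mm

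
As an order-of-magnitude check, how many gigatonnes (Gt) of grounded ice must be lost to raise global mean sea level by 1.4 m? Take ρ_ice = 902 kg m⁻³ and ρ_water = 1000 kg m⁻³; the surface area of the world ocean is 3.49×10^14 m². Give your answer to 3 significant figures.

Required water volume = Δh × A = 1.4 m × 3.49×10^14 m² = 4.886×10^14 m³.
ρ_w = 1000 kg m⁻³, so the mass of water = 4.886×10^14 m³ × 1000 kg m⁻³ = 4.886×10^17 kg = 4.89×10^5 Gt (and the same mass of ice, by conservation).

≈ 4.89×10^5 Gt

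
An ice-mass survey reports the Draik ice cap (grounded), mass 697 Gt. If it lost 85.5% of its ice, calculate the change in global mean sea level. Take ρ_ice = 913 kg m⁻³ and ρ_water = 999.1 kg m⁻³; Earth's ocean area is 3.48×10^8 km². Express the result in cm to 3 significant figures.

Draik: 0.855 × 697 Gt = 5.959×10^14 kg; dividing by ρ_w = 999.1 kg m⁻³ gives 5.965×10^11 m³ of water.
Spread over 3.48×10^14 m² of ocean, Δh = 5.965×10^11 / 3.48×10^14 = 1.71×10^-3 m = 0.171 cm.

≈ 0.171 cm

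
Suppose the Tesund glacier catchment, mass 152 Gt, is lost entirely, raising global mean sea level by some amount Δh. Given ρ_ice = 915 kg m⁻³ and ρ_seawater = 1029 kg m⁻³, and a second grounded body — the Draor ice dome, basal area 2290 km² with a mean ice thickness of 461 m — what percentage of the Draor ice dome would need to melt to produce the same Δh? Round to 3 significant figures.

Equal sea-level rise means equal mass of meltwater, i.e. equal mass of ice lost.
Ice mass of Tesund: 1.520×10^14 kg; ice mass of Draor: 9.660×10^14 kg.
Fraction required = 1.520×10^14 / 9.660×10^14 = 0.157 → 15.7 %.

≈ 15.7 %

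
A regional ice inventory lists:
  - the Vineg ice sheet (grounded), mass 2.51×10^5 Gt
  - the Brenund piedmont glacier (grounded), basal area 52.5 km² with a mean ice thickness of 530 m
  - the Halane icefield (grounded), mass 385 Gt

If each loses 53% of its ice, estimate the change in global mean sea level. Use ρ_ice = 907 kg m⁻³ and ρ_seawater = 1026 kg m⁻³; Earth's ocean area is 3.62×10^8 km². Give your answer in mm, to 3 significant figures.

≈ 359 mm

Vineg: 0.53 × 2.51×10^5 Gt = 1.330×10^17 kg; dividing by ρ_w = 1026 kg m⁻³ gives 1.297×10^14 m³ of water.
Brenund: ice volume = 52.5 km² × 530 m = 27.82 km³; 0.53 × 27.82 × (907/1026) = 13.04 km³ of water.
Halane: 0.53 × 385 Gt = 2.040×10^14 kg; dividing by ρ_w = 1026 kg m⁻³ gives 1.989×10^11 m³ of water.
Total added water ≈ 1.299×10^14 m³ over 3.62×10^14 m² → Δh = 0.359 m = 359 mm.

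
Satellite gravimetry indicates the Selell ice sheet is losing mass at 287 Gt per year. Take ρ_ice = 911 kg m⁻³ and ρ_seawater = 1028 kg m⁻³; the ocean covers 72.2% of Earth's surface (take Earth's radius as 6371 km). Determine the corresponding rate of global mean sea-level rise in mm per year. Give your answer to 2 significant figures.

ρ_w = 1028 kg m⁻³. Annual water volume added = 287 Gt / ρ_w = 2.870×10^14 kg / 1028 kg m⁻³ = 2.792×10^11 m³.
Δh per year = 2.792×10^11 / 3.68×10^14 = 7.58×10^-4 m = 0.76 mm.

≈ 0.76 mm/yr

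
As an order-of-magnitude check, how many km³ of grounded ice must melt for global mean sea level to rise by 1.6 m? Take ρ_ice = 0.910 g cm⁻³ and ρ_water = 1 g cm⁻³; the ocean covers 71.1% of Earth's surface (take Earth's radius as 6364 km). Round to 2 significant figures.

Required water volume = Δh × A = 1.6 m × 3.62×10^14 m² = 5.790×10^14 m³ = 5.790×10^5 km³.
Ice volume = water volume × ρ_w/ρ_ice = 5.790×10^5 × 1000/910 = 6.4×10^5 km³.

≈ 6.4×10^5 km³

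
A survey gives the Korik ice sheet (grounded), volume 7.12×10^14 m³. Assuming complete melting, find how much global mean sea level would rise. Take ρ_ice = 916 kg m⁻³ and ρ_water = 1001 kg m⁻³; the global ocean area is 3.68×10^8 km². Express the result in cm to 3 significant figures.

Korik: 7.12×10^14 m³ × (916/1001) = 6.515×10^14 m³ of water.
Spread over 3.68×10^14 m² of ocean, Δh = 6.515×10^14 / 3.68×10^14 = 1.77 m = 177 cm.

≈ 177 cm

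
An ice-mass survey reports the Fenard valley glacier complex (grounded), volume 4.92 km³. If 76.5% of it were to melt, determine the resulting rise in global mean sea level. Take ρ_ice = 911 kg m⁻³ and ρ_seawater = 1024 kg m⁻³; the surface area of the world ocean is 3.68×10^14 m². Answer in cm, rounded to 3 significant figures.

≈ 9.10×10^-4 cm

Fenard: 0.765 × 4.92 km³ × (911/1024) = 3.348 km³ of water.
Spread over 3.68×10^14 m² of ocean, Δh = 3.348×10^9 / 3.68×10^14 = 9.10×10^-6 m = 9.10×10^-4 cm.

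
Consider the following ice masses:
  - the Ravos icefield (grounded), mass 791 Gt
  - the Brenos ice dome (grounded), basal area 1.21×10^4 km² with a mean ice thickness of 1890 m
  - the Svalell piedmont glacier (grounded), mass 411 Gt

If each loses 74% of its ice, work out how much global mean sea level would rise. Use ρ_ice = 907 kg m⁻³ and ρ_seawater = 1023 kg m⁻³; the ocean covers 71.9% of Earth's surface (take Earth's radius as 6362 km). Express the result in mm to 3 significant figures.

≈ 43.4 mm

Ravos: 0.74 × 791 Gt = 5.853×10^14 kg; dividing by ρ_w = 1023 kg m⁻³ gives 5.722×10^11 m³ of water.
Brenos: ice volume = 1.21×10^4 km² × 1890 m = 2.287×10^4 km³; 0.74 × 2.287×10^4 × (907/1023) = 1.500×10^4 km³ of water.
Svalell: 0.74 × 411 Gt = 3.041×10^14 kg; dividing by ρ_w = 1023 kg m⁻³ gives 2.973×10^11 m³ of water.
Total added water ≈ 1.587×10^13 m³ over 3.66×10^14 m² → Δh = 0.0434 m = 43.4 mm.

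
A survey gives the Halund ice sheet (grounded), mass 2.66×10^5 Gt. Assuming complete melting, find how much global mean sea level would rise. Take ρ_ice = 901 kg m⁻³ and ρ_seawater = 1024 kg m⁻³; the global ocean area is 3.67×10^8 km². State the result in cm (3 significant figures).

Halund: 2.66×10^5 Gt = 2.660×10^17 kg; dividing by ρ_w = 1024 kg m⁻³ gives 2.598×10^14 m³ of water.
Spread over 3.67×10^14 m² of ocean, Δh = 2.598×10^14 / 3.67×10^14 = 0.708 m = 70.8 cm.

≈ 70.8 cm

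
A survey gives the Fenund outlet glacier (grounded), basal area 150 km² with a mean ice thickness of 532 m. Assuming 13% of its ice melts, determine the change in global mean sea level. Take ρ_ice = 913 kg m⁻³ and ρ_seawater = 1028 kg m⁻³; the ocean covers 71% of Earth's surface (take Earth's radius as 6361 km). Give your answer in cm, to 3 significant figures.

≈ 2.55×10^-3 cm

Fenund: ice volume = 150 km² × 532 m = 79.80 km³; 0.13 × 79.80 × (913/1028) = 9.213 km³ of water.
Spread over 3.61×10^14 m² of ocean, Δh = 9.213×10^9 / 3.61×10^14 = 2.55×10^-5 m = 2.55×10^-3 cm.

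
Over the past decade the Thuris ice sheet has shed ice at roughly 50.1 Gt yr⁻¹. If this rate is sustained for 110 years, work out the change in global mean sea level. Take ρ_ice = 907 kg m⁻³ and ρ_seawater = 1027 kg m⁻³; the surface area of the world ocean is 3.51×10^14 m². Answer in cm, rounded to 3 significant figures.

Total mass lost = 50.1 Gt/yr × 110 yr = 5511 Gt = 5.511×10^15 kg.
ρ_w = 1027 kg m⁻³, so water volume = 5.511×10^15 / 1027 = 5.366×10^12 m³.
Δh = 5.366×10^12 / 3.51×10^14 = 0.0153 m = 1.53 cm.

≈ 1.53 cm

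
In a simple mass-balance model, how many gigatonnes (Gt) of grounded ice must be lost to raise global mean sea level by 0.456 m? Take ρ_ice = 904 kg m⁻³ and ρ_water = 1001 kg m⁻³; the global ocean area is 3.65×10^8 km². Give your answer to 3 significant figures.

Required water volume = Δh × A = 0.456 m × 3.65×10^14 m² = 1.664×10^14 m³.
ρ_w = 1001 kg m⁻³, so the mass of water = 1.664×10^14 m³ × 1001 kg m⁻³ = 1.666×10^17 kg = 1.67×10^5 Gt (and the same mass of ice, by conservation).

≈ 1.67×10^5 Gt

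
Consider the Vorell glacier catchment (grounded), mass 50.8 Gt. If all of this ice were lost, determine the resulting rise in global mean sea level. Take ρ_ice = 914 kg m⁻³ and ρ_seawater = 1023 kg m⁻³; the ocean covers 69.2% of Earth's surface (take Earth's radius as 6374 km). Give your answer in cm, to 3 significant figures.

≈ 0.0141 cm

Vorell: 50.8 Gt = 5.080×10^13 kg; dividing by ρ_w = 1023 kg m⁻³ gives 4.966×10^10 m³ of water.
Spread over 3.53×10^14 m² of ocean, Δh = 4.966×10^10 / 3.53×10^14 = 1.41×10^-4 m = 0.0141 cm.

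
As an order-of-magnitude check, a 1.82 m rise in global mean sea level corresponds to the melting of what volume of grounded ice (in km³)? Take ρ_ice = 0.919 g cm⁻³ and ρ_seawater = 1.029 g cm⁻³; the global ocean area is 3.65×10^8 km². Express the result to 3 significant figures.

Required water volume = Δh × A = 1.82 m × 3.65×10^14 m² = 6.643×10^14 m³ = 6.643×10^5 km³.
Ice volume = water volume × ρ_w/ρ_ice = 6.643×10^5 × 1029/919 = 7.44×10^5 km³.

≈ 7.44×10^5 km³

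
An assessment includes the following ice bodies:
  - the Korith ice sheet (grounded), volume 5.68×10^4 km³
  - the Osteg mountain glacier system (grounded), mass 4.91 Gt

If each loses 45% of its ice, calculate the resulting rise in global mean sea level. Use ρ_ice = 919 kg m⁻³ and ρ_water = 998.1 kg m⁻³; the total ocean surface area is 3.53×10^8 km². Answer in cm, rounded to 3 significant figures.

Korith: 0.45 × 5.68×10^4 km³ × (919/998.1) = 2.353×10^4 km³ of water.
Osteg: 0.45 × 4.91 Gt = 2.210×10^12 kg; dividing by ρ_w = 998.1 kg m⁻³ gives 2.214×10^9 m³ of water.
Total added water ≈ 2.354×10^13 m³ over 3.53×10^14 m² → Δh = 0.0667 m = 6.67 cm.

≈ 6.67 cm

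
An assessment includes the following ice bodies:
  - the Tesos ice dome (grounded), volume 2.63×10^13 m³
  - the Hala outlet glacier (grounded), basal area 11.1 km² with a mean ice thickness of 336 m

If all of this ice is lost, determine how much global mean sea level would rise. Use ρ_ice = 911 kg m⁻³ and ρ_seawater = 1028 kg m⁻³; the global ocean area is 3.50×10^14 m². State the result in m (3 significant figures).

≈ 0.0666 m

Tesos: 2.63×10^13 m³ × (911/1028) = 2.331×10^13 m³ of water.
Hala: ice volume = 11.1 km² × 336 m = 3.730 km³; 3.730 × (911/1028) = 3.305 km³ of water.
Total added water ≈ 2.331×10^13 m³ over 3.50×10^14 m² → Δh = 0.0666 m.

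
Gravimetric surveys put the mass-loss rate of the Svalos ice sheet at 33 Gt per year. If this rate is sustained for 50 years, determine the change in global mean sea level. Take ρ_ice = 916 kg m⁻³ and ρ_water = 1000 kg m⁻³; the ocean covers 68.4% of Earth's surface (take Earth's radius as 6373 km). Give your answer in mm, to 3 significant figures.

≈ 4.73 mm

Total mass lost = 33 Gt/yr × 50 yr = 1650 Gt = 1.650×10^15 kg.
ρ_w = 1000 kg m⁻³, so water volume = 1.650×10^15 / 1000 = 1.650×10^12 m³.
Δh = 1.650×10^12 / 3.49×10^14 = 4.73×10^-3 m = 4.73 mm.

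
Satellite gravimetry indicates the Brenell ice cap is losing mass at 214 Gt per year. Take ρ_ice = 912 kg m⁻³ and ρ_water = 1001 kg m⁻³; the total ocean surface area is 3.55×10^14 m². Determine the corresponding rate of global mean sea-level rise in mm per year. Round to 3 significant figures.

ρ_w = 1001 kg m⁻³. Annual water volume added = 214 Gt / ρ_w = 2.140×10^14 kg / 1001 kg m⁻³ = 2.138×10^11 m³.
Δh per year = 2.138×10^11 / 3.55×10^14 = 6.02×10^-4 m = 0.602 mm.

≈ 0.602 mm/yr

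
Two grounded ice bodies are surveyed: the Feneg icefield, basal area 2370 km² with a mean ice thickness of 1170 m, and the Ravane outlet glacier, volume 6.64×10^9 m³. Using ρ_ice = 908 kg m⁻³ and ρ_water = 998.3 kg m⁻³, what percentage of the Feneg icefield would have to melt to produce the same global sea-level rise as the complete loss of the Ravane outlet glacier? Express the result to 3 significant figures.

≈ 0.239 %

Equal sea-level rise means equal mass of meltwater, i.e. equal mass of ice lost.
Ice mass of Ravane: 6.029×10^12 kg; ice mass of Feneg: 2.518×10^15 kg.
Fraction required = 6.029×10^12 / 2.518×10^15 = 2.39×10^-3 → 0.239 %.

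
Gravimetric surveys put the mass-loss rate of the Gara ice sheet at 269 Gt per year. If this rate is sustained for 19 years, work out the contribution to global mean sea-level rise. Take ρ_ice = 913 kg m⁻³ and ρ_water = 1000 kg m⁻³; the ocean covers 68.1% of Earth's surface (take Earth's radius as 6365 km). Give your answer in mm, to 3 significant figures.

≈ 14.7 mm

Total mass lost = 269 Gt/yr × 19 yr = 5111 Gt = 5.111×10^15 kg.
ρ_w = 1000 kg m⁻³, so water volume = 5.111×10^15 / 1000 = 5.111×10^12 m³.
Δh = 5.111×10^12 / 3.47×10^14 = 0.0147 m = 14.7 mm.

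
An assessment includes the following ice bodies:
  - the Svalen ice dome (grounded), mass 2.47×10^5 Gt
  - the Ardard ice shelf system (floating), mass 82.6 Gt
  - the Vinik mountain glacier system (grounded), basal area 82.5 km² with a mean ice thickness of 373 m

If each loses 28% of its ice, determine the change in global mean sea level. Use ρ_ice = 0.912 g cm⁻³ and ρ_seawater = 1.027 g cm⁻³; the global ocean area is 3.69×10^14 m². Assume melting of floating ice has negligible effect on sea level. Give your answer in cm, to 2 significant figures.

Svalen: 0.28 × 2.47×10^5 Gt = 6.916×10^16 kg; dividing by ρ_w = 1.027 g cm⁻³ = 1027 kg m⁻³ gives 6.734×10^13 m³ of water.
The Ardard ice shelf system is floating and already displaces its own weight of water, so its melt adds essentially nothing to sea level.
Vinik: ice volume = 82.5 km² × 373 m = 30.77 km³; 0.28 × 30.77 × (912/1027) = 7.651 km³ of water.
Total added water ≈ 6.735×10^13 m³ over 3.69×10^14 m² → Δh = 0.183 m = 18 cm.

≈ 18 cm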